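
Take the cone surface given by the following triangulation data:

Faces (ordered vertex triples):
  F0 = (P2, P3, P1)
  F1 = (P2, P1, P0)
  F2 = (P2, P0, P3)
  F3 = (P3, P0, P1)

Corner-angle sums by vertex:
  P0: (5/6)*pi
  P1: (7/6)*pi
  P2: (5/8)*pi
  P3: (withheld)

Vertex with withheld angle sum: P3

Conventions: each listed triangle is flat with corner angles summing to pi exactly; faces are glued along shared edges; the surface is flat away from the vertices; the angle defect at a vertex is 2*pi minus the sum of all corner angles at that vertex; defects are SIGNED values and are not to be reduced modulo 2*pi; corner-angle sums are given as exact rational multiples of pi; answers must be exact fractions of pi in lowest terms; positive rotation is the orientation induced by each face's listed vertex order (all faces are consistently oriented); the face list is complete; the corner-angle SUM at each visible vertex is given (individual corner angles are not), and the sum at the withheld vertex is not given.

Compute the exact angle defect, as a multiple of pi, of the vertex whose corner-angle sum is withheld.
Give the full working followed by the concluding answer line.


V = 4, E = 6, F = 4; chi = V - E + F = 2
Gauss-Bonnet: total defect = 2*pi*chi = 4*pi; visible defects sum to (27/8)*pi

Answer: defect(P3) = (5/8)*pi


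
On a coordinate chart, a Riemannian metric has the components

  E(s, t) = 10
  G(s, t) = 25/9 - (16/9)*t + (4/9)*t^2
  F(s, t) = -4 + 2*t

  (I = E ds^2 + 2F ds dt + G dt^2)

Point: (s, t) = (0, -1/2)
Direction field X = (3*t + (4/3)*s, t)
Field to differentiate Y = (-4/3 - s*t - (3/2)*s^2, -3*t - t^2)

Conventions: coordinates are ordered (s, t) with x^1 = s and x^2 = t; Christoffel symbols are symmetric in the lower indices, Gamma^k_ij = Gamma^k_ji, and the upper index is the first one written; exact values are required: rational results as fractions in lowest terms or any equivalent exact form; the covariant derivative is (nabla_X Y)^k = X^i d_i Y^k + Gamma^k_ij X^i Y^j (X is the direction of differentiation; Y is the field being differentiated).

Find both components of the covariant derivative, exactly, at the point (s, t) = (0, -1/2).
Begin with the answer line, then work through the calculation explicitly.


Answer: (nabla_X Y)^s = -39/46, (nabla_X Y)^t = 97/92

E = 10, F = -5, G = 34/9 at the point
E_s = 0, E_t = 0, F_s = 0, F_t = 2, G_s = 0, G_t = -20/9
EG - F^2 = 115/9;  g^inv = (9/115) * [[34/9, 5], [5, 10]]
first-kind symbols [ij,l] = (1/2)(d_i g_jl + d_j g_il - d_l g_ij): [ss,s] = E_s/2 = 0, [ss,t] = F_s - E_t/2 = 0, [st,s] = E_t/2 = 0, [st,t] = G_s/2 = 0, [tt,s] = F_t - G_s/2 = 2, [tt,t] = G_t/2 = -10/9
Gamma^s_ij = (G*[ij,s] - F*[ij,t])/(EG - F^2), Gamma^t_ij = (E*[ij,t] - F*[ij,s])/(EG - F^2)
Gamma_sss = 0, Gamma_sst = 0, Gamma_stt = 18/115, Gamma_tss = 0, Gamma_tst = 0, Gamma_ttt = -2/23
X = (-3/2, -1/2), Y = (-4/3, 5/4) at the point


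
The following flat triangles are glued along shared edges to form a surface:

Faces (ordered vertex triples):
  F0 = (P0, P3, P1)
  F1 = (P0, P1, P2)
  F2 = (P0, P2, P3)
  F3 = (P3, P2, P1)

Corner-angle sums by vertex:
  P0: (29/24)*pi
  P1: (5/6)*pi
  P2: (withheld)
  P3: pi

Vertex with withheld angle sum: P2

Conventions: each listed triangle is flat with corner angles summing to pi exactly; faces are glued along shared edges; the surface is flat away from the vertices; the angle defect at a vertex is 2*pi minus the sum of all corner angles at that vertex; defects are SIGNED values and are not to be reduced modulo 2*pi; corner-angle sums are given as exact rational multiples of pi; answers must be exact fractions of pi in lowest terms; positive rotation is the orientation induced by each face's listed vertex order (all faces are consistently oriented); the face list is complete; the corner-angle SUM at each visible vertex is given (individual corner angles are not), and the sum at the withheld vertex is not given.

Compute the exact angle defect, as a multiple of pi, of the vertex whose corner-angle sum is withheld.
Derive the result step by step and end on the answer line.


V = 4, E = 6, F = 4; chi = V - E + F = 2
Gauss-Bonnet: total defect = 2*pi*chi = 4*pi; visible defects sum to (71/24)*pi

Answer: defect(P2) = (25/24)*pi


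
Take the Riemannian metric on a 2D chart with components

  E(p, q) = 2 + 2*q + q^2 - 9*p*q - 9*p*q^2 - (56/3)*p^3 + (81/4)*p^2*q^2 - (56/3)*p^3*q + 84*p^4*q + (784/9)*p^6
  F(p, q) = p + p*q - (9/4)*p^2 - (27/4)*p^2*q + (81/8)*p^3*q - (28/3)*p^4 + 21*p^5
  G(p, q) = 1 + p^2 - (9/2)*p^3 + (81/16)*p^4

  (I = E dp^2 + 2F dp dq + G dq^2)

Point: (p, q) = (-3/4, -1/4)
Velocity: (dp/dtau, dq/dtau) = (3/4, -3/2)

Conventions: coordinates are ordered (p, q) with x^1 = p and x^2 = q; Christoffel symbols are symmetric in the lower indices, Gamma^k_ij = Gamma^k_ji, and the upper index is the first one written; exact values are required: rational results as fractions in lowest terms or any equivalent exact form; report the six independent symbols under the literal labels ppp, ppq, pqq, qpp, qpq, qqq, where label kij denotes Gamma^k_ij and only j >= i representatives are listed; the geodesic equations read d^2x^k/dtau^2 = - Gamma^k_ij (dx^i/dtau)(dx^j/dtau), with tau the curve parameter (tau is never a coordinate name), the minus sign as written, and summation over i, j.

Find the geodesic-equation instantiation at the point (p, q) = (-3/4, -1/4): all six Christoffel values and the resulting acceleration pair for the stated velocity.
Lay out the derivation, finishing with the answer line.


E = 16153/1024, F = -15867/2048, G = 20737/4096 at the point
E_p = -14391/128, E_q = 4305/128, F_p = 23703/512, F_q = -4515/512, G_p = -4515/256, G_q = 0
EG - F^2 = 81253/4096;  g^inv = (4096/81253) * [[20737/4096, 15867/2048], [15867/2048, 16153/1024]]
first-kind symbols [ij,l] = (1/2)(d_i g_jl + d_j g_il - d_l g_ij): [pp,p] = E_p/2 = -14391/256, [pp,q] = F_p - E_q/2 = 15093/512, [pq,p] = E_q/2 = 4305/256, [pq,q] = G_p/2 = -4515/512, [qq,p] = F_q - G_p/2 = 0, [qq,q] = G_q/2 = 0
Gamma^p_ij = (G*[ij,p] - F*[ij,q])/(EG - F^2), Gamma^q_ij = (E*[ij,q] - F*[ij,p])/(EG - F^2)
Gamma_ppp = -230256/81253, Gamma_ppq = 68880/81253, Gamma_pqq = 0, Gamma_qpp = 120744/81253, Gamma_qpq = -36120/81253, Gamma_qqq = 0
d^2p/dtau^2 = -(Gamma_ppp*(3/4)^2 + 2*Gamma_ppq*(3/4)*(-3/2) + Gamma_pqq*(-3/2)^2) = 284499/81253
d^2q/dtau^2 = -(Gamma_qpp*(3/4)^2 + 2*Gamma_qpq*(3/4)*(-3/2) + Gamma_qqq*(-3/2)^2) = -298377/162506

Answer: Gamma_ppp = -230256/81253, Gamma_ppq = 68880/81253, Gamma_pqq = 0, Gamma_qpp = 120744/81253, Gamma_qpq = -36120/81253, Gamma_qqq = 0; accelerations (d^2p/dtau^2, d^2q/dtau^2) = (284499/81253, -298377/162506)


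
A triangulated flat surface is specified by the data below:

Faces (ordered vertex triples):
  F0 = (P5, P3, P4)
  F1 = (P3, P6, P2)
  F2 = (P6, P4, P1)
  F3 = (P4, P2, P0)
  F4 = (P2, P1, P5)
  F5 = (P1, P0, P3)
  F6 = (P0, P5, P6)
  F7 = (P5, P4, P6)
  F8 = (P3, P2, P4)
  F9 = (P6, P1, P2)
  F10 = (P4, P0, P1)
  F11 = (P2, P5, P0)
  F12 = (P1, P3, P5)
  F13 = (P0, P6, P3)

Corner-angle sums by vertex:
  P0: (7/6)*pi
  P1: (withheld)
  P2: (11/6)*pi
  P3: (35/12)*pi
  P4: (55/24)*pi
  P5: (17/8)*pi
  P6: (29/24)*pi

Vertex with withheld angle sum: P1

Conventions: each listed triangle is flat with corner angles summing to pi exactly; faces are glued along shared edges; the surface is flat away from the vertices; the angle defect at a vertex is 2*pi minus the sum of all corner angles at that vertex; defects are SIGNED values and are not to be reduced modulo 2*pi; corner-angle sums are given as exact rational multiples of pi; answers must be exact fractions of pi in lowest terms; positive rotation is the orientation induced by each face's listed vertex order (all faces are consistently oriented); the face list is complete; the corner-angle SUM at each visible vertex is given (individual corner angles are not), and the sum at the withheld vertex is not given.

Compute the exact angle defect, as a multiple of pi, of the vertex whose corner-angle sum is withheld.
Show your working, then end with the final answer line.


V = 7, E = 21, F = 14; chi = V - E + F = 0
Gauss-Bonnet: total defect = 2*pi*chi = 0; visible defects sum to (11/24)*pi

Answer: defect(P1) = (-11/24)*pi


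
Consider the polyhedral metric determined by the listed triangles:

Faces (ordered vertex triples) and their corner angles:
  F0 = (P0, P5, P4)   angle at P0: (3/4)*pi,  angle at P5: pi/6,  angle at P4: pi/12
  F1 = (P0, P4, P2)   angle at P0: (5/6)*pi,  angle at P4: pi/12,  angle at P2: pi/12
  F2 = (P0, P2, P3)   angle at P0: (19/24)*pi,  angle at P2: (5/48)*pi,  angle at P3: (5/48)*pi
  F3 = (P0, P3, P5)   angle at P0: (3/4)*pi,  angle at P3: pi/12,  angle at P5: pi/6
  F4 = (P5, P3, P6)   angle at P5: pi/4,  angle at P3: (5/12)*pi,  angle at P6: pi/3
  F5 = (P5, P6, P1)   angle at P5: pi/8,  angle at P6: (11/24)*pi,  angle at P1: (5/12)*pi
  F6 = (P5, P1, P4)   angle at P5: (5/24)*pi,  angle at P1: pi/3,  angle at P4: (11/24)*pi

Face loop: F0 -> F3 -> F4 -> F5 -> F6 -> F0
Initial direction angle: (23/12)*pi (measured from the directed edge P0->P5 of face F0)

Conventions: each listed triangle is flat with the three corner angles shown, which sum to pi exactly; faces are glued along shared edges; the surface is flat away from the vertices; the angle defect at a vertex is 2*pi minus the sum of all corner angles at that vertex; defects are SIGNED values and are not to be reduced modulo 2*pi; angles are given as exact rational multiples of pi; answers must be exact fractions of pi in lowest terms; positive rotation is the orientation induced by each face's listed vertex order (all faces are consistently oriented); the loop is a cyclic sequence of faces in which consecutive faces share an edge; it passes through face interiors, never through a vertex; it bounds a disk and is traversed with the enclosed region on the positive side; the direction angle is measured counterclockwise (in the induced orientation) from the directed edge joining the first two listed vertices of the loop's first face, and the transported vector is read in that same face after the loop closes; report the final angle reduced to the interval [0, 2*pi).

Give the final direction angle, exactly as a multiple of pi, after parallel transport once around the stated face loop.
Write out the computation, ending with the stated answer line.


enclosed vertex P5: corner angles sum to (11/12)*pi, defect = 2*pi - (11/12)*pi = (13/12)*pi
by Gauss-Bonnet the loop rotates the vector by the enclosed defect sum (positive orientation, mod 2*pi)
final angle = (23/12)*pi + (13/12)*pi = pi (mod 2*pi)

Answer: final direction angle = pi


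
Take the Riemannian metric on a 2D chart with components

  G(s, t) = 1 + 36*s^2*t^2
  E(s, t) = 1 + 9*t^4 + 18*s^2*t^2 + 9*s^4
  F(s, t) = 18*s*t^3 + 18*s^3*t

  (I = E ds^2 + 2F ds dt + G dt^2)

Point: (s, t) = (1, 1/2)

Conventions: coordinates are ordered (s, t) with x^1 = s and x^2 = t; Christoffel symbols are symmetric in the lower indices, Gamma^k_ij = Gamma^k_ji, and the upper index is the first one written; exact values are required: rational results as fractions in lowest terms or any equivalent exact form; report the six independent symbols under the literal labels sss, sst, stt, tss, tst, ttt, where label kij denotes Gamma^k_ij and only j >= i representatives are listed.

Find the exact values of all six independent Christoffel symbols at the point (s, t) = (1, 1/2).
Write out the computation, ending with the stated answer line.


E = 241/16, F = 45/4, G = 10 at the point
E_s = 45, E_t = 45/2, F_s = 117/4, F_t = 63/2, G_s = 18, G_t = 36
EG - F^2 = 385/16;  g^inv = (16/385) * [[10, -45/4], [-45/4, 241/16]]
first-kind symbols [ij,l] = (1/2)(d_i g_jl + d_j g_il - d_l g_ij): [ss,s] = E_s/2 = 45/2, [ss,t] = F_s - E_t/2 = 18, [st,s] = E_t/2 = 45/4, [st,t] = G_s/2 = 9, [tt,s] = F_t - G_s/2 = 45/2, [tt,t] = G_t/2 = 18
Gamma^s_ij = (G*[ij,s] - F*[ij,t])/(EG - F^2), Gamma^t_ij = (E*[ij,t] - F*[ij,s])/(EG - F^2)

Answer: Gamma_sss = 72/77, Gamma_sst = 36/77, Gamma_stt = 72/77, Gamma_tss = 288/385, Gamma_tst = 144/385, Gamma_ttt = 288/385


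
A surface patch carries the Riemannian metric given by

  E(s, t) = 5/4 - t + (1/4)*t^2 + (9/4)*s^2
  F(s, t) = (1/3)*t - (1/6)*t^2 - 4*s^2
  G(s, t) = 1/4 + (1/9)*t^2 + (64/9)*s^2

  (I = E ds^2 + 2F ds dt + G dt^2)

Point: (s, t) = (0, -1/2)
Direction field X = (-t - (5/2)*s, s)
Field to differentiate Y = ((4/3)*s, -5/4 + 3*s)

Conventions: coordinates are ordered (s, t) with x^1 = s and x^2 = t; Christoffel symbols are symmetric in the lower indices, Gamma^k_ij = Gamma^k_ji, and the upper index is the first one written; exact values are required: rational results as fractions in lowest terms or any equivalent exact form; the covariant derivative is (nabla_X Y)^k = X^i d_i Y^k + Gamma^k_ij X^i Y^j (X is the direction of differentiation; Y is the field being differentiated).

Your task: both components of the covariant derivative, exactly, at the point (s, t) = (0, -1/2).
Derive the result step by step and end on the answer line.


E = 29/16, F = -5/24, G = 5/18 at the point
E_s = 0, E_t = -5/4, F_s = 0, F_t = 1/2, G_s = 0, G_t = -1/9
EG - F^2 = 265/576;  g^inv = (576/265) * [[5/18, 5/24], [5/24, 29/16]]
first-kind symbols [ij,l] = (1/2)(d_i g_jl + d_j g_il - d_l g_ij): [ss,s] = E_s/2 = 0, [ss,t] = F_s - E_t/2 = 5/8, [st,s] = E_t/2 = -5/8, [st,t] = G_s/2 = 0, [tt,s] = F_t - G_s/2 = 1/2, [tt,t] = G_t/2 = -1/18
Gamma^s_ij = (G*[ij,s] - F*[ij,t])/(EG - F^2), Gamma^t_ij = (E*[ij,t] - F*[ij,s])/(EG - F^2)
Gamma_sss = 15/53, Gamma_sst = -20/53, Gamma_stt = 44/159, Gamma_tss = 261/106, Gamma_tst = -15/53, Gamma_ttt = 2/265
X = (1/2, 0), Y = (0, -5/4) at the point

Answer: (nabla_X Y)^s = 287/318, (nabla_X Y)^t = 711/424


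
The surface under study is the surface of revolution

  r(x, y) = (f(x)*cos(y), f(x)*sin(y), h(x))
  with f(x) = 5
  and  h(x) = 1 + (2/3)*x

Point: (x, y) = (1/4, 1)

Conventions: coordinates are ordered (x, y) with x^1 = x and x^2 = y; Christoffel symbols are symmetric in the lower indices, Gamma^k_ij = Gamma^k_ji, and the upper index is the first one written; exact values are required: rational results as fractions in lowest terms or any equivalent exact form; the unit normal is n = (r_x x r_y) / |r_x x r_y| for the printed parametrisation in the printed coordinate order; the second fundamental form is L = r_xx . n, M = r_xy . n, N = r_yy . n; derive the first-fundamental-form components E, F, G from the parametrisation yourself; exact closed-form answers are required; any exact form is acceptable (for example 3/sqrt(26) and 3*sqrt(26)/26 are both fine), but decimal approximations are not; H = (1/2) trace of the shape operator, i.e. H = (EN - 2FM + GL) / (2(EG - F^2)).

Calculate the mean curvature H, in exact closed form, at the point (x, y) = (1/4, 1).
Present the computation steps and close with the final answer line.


f = 5, f' = 0, f'' = 0, h' = 2/3, h'' = 0
E = 4/9, F = 0, G = 25; answer radicand W^2 = 4/9
unnormalised second-form numerators: l = 0, m = 0, n = 10/3; L = l/sqrt(4/9), and similarly M = m/sqrt(W^2), N = n/sqrt(W^2)
H = (E*n - 2*F*m + G*l) / (2*(EG - F^2)*sqrt(W^2)); E*n - 2*F*m + G*l = 40/27, EG - F^2 = 100/9, so H = (1/15)/sqrt(4/9)

Answer: H = 1/10


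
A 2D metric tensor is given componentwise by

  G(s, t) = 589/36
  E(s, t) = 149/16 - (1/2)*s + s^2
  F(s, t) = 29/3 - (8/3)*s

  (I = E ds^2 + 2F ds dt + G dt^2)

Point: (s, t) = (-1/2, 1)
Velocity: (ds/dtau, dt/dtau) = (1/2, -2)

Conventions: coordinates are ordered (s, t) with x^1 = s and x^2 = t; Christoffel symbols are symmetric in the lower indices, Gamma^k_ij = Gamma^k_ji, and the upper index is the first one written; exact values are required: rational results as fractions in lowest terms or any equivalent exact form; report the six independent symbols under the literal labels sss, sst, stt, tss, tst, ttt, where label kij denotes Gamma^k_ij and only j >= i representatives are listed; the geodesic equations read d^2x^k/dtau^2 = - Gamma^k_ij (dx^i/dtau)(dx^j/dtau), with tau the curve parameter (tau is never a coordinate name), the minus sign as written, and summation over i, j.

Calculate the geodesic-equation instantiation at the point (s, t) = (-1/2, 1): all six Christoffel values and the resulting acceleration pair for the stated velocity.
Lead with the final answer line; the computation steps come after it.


Answer: Gamma_sss = 9828/22777, Gamma_sst = 0, Gamma_stt = 0, Gamma_tss = -10320/22777, Gamma_tst = 0, Gamma_ttt = 0; accelerations (d^2s/dtau^2, d^2t/dtau^2) = (-2457/22777, 2580/22777)

E = 157/16, F = 11, G = 589/36 at the point
E_s = -3/2, E_t = 0, F_s = -8/3, F_t = 0, G_s = 0, G_t = 0
EG - F^2 = 22777/576;  g^inv = (576/22777) * [[589/36, -11], [-11, 157/16]]
first-kind symbols [ij,l] = (1/2)(d_i g_jl + d_j g_il - d_l g_ij): [ss,s] = E_s/2 = -3/4, [ss,t] = F_s - E_t/2 = -8/3, [st,s] = E_t/2 = 0, [st,t] = G_s/2 = 0, [tt,s] = F_t - G_s/2 = 0, [tt,t] = G_t/2 = 0
Gamma^s_ij = (G*[ij,s] - F*[ij,t])/(EG - F^2), Gamma^t_ij = (E*[ij,t] - F*[ij,s])/(EG - F^2)
Gamma_sss = 9828/22777, Gamma_sst = 0, Gamma_stt = 0, Gamma_tss = -10320/22777, Gamma_tst = 0, Gamma_ttt = 0
d^2s/dtau^2 = -(Gamma_sss*(1/2)^2 + 2*Gamma_sst*(1/2)*(-2) + Gamma_stt*(-2)^2) = -2457/22777
d^2t/dtau^2 = -(Gamma_tss*(1/2)^2 + 2*Gamma_tst*(1/2)*(-2) + Gamma_ttt*(-2)^2) = 2580/22777


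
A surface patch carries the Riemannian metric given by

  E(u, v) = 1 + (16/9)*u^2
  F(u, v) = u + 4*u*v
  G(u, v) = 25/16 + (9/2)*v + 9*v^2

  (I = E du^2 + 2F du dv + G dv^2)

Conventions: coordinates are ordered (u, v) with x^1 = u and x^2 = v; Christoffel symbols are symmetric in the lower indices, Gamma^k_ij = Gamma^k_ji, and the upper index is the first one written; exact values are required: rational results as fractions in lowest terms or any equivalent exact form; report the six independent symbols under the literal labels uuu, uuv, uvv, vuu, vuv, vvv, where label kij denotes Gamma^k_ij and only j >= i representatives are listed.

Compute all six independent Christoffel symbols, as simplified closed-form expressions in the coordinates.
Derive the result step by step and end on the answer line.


E = 1 + (16/9)*u^2; F = u + 4*u*v; G = 25/16 + (9/2)*v + 9*v^2
Gamma^k_ij = (1/2) g^{kl} (d_i g_jl + d_j g_il - d_l g_ij), with g^inv = (1/(EG-F^2)) [[G, -F], [-F, E]]
first partials: E_u = (32/9)*u, E_v = 0, F_u = 1 + 4*v, F_v = 4*u, G_u = 0, G_v = 9/2 + 18*v
D = EG - F^2 = 25/16 + (9/2)*v + 9*v^2 + (16/9)*u^2
expanded: Gamma^u_uu = (G E_u - 2F F_u + F E_v)/(2D), Gamma^u_uv = (G E_v - F G_u)/(2D), Gamma^u_vv = (2G F_v - G G_u - F G_v)/(2D), Gamma^v_uu = (2E F_u - E E_v - F E_u)/(2D), Gamma^v_uv = (E G_u - F E_v)/(2D), Gamma^v_vv = (E G_v - 2F F_v + F G_u)/(2D); substitute and cancel common factors

Answer: Gamma_uuu = 256*u/(256*u^2 + 1296*v^2 + 648*v + 225), Gamma_uuv = 0, Gamma_uvv = 576*u/(256*u^2 + 1296*v^2 + 648*v + 225), Gamma_vuu = (576*v + 144)/(256*u^2 + 1296*v^2 + 648*v + 225), Gamma_vuv = 0, Gamma_vvv = (1296*v + 324)/(256*u^2 + 1296*v^2 + 648*v + 225)


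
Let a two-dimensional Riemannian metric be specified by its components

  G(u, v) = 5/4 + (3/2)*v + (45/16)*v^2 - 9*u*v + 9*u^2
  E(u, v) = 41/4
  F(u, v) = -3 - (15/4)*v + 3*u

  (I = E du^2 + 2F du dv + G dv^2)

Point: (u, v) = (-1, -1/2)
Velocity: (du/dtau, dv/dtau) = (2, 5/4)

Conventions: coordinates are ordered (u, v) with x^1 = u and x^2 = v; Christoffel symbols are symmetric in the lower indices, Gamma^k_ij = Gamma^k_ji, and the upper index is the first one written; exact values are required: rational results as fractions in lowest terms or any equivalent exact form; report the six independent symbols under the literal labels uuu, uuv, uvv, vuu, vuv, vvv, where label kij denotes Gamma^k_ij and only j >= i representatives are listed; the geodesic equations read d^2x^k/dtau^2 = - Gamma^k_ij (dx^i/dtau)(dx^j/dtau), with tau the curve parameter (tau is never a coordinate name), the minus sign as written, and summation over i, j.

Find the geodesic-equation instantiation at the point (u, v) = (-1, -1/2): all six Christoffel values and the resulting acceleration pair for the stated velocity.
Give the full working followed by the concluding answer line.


E = 41/4, F = -33/8, G = 365/64 at the point
E_u = 0, E_v = 0, F_u = 3, F_v = -15/4, G_u = -27/2, G_v = 123/16
EG - F^2 = 10609/256;  g^inv = (256/10609) * [[365/64, 33/8], [33/8, 41/4]]
first-kind symbols [ij,l] = (1/2)(d_i g_jl + d_j g_il - d_l g_ij): [uu,u] = E_u/2 = 0, [uu,v] = F_u - E_v/2 = 3, [uv,u] = E_v/2 = 0, [uv,v] = G_u/2 = -27/4, [vv,u] = F_v - G_u/2 = 3, [vv,v] = G_v/2 = 123/32
Gamma^u_ij = (G*[ij,u] - F*[ij,v])/(EG - F^2), Gamma^v_ij = (E*[ij,v] - F*[ij,u])/(EG - F^2)
Gamma_uuu = 3168/10609, Gamma_uuv = -7128/10609, Gamma_uvv = 8439/10609, Gamma_vuu = 7872/10609, Gamma_vuv = -17712/10609, Gamma_vvv = 13254/10609
d^2u/dtau^2 = -(Gamma_uuu*(2)^2 + 2*Gamma_uuv*(2)*(5/4) + Gamma_uvv*(5/4)^2) = 156513/169744
d^2v/dtau^2 = -(Gamma_vuu*(2)^2 + 2*Gamma_vuv*(2)*(5/4) + Gamma_vvv*(5/4)^2) = 290901/84872

Answer: Gamma_uuu = 3168/10609, Gamma_uuv = -7128/10609, Gamma_uvv = 8439/10609, Gamma_vuu = 7872/10609, Gamma_vuv = -17712/10609, Gamma_vvv = 13254/10609; accelerations (d^2u/dtau^2, d^2v/dtau^2) = (156513/169744, 290901/84872)


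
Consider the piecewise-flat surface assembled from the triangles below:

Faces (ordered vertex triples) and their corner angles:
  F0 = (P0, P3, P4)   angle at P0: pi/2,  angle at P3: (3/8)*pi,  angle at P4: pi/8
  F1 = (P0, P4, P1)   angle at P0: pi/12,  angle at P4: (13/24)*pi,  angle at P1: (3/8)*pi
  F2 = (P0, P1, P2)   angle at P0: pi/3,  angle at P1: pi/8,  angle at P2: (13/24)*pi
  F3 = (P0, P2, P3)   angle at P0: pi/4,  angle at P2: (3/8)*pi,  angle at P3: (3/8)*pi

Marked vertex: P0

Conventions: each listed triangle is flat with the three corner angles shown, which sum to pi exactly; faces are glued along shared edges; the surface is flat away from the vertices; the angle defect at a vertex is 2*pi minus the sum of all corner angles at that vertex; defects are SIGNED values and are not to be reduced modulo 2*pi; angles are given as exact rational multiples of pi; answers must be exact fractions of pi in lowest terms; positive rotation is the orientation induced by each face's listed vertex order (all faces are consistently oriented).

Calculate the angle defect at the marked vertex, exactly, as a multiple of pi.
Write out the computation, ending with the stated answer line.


Sum of corner angles at P0: (7/6)*pi
defect = 2*pi - (7/6)*pi

Answer: defect(P0) = (5/6)*pi


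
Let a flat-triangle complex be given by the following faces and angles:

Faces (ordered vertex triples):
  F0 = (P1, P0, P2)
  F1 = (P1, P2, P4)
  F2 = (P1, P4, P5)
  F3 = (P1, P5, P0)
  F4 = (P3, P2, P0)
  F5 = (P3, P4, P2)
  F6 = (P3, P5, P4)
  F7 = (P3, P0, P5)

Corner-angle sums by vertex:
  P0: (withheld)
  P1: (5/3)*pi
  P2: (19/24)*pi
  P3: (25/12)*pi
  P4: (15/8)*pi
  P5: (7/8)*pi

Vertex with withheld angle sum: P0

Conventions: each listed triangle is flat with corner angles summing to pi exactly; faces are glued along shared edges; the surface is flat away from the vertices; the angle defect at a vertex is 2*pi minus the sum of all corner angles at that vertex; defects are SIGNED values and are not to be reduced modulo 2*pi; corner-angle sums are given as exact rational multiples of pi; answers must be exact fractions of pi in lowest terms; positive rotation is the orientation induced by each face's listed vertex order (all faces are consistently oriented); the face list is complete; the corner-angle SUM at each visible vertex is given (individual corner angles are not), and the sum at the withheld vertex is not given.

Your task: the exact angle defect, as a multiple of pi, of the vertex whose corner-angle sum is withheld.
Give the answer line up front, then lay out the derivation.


Answer: defect(P0) = (31/24)*pi

V = 6, E = 12, F = 8; chi = V - E + F = 2
Gauss-Bonnet: total defect = 2*pi*chi = 4*pi; visible defects sum to (65/24)*pi


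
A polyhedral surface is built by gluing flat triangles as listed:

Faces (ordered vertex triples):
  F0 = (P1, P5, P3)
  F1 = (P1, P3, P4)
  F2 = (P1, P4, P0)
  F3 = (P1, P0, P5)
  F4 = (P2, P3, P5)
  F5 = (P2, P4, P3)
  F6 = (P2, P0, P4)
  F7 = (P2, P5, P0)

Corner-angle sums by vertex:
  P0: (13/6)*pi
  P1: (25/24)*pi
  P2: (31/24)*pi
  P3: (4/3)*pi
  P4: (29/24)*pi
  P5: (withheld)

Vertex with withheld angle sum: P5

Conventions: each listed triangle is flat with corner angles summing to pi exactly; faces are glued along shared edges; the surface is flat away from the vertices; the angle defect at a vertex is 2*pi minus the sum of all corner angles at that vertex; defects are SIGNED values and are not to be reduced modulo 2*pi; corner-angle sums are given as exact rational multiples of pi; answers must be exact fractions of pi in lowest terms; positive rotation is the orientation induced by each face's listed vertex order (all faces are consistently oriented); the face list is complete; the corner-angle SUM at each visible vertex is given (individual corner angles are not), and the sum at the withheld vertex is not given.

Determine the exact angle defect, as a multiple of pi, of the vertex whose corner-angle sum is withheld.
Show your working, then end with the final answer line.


V = 6, E = 12, F = 8; chi = V - E + F = 2
Gauss-Bonnet: total defect = 2*pi*chi = 4*pi; visible defects sum to (71/24)*pi

Answer: defect(P5) = (25/24)*pi


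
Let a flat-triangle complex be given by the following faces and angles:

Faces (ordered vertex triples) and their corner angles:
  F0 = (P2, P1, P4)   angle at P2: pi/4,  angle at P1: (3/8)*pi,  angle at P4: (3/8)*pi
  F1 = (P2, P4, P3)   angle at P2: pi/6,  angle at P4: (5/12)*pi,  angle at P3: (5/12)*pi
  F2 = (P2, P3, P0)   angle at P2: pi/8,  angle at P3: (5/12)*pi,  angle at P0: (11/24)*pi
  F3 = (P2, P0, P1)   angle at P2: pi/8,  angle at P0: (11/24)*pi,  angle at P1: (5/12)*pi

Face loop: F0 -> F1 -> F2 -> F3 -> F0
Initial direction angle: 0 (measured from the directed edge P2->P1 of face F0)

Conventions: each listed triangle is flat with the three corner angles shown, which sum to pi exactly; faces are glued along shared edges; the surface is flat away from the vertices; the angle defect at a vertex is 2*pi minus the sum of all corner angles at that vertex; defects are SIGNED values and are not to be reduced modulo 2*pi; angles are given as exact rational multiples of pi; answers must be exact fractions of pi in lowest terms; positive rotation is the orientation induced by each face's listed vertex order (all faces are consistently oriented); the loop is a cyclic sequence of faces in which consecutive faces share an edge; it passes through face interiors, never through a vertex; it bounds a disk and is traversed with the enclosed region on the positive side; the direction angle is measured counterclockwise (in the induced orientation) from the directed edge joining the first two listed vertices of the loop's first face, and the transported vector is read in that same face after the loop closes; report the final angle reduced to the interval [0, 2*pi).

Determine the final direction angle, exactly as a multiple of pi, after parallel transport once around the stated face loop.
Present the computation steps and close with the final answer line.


enclosed vertex P2: corner angles sum to (2/3)*pi, defect = 2*pi - (2/3)*pi = (4/3)*pi
transport around the loop rotates by the sum of enclosed defects; add to the initial angle mod 2*pi
final angle = 0 + (4/3)*pi = (4/3)*pi (mod 2*pi)

Answer: final direction angle = (4/3)*pi


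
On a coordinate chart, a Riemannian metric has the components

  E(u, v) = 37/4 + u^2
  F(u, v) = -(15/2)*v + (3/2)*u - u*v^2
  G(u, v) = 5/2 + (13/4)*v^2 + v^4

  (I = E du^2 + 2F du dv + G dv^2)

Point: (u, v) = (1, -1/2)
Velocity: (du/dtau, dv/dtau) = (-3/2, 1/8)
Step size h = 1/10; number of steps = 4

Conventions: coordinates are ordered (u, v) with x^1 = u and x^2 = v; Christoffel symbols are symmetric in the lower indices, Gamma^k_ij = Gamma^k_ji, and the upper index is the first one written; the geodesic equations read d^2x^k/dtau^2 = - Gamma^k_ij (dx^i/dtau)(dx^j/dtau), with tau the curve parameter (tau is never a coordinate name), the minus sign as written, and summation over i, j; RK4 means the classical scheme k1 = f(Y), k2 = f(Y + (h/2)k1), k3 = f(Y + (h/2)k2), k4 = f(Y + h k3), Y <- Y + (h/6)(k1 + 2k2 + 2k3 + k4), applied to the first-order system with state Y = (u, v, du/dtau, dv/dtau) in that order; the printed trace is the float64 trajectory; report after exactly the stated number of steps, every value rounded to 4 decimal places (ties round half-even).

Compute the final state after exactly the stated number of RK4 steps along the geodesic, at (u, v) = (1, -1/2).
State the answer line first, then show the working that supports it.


Answer: u = 0.4518, v = -0.5805, du/dtau = -1.2283, dv/dtau = -0.5036

f(Y) = (du/dtau, dv/dtau, -Gamma^u_ij Y'^i Y'^j, -Gamma^v_ij Y'^i Y'^j) with the Gammas evaluated at the stage position; h = 0.100000; intermediate values shown to 6 dp
step 0: u = 1.0000, v = -0.5000, du/dtau = -1.5000, dv/dtau = 0.1250
step 1:
  k1: at (u, v) = (1.000000, -0.500000), (du/dtau, dv/dtau) = (-1.500000, 0.125000); Gamma_uuu = -0.299674, Gamma_uuv = 0.000000, Gamma_uvv = -1.309446, Gamma_vuu = 0.814332, Gamma_vuv = 0.000000, Gamma_vvv = 1.384365; k1 = (-1.500000, 0.125000, 0.694727, -1.853878)
  k2: at (u, v) = (0.925000, -0.493750), (du/dtau, dv/dtau) = (-1.465264, 0.032306); Gamma_uuu = -0.295160, Gamma_uuv = 0.000000, Gamma_uvv = -1.283878, Gamma_vuu = 0.803222, Gamma_vuv = 0.000000, Gamma_vvv = 1.312983; k2 = (-1.465264, 0.032306, 0.635047, -1.725886)
  k3: at (u, v) = (0.926737, -0.498385), (du/dtau, dv/dtau) = (-1.468248, 0.038706); Gamma_uuu = -0.298776, Gamma_uuv = 0.000000, Gamma_uvv = -1.292170, Gamma_vuu = 0.805876, Gamma_vuv = 0.000000, Gamma_vvv = 1.324285; k3 = (-1.468248, 0.038706, 0.646024, -1.739252)
  k4: at (u, v) = (0.853175, -0.496129), (du/dtau, dv/dtau) = (-1.435398, -0.048925); Gamma_uuu = -0.296755, Gamma_uuv = 0.000000, Gamma_uvv = -1.272606, Gamma_vuu = 0.796157, Gamma_vuv = 0.000000, Gamma_vvv = 1.261711; k4 = (-1.435398, -0.048925, 0.614470, -1.643394)
  Y <- Y + (h/6)(k1 + 2k2 + 2k3 + k4): u = 0.8533, v = -0.4964, du/dtau = -1.4355, dv/dtau = -0.0488
step 2:
  k1: at (u, v) = (0.853293, -0.496365), (du/dtau, dv/dtau) = (-1.435478, -0.048792); Gamma_uuu = -0.296942, Gamma_uuv = 0.000000, Gamma_uvv = -1.273032, Gamma_vuu = 0.796297, Gamma_vuv = 0.000000, Gamma_vvv = 1.262307; k1 = (-1.435478, -0.048792, 0.614908, -1.643852)
  k2: at (u, v) = (0.781519, -0.498805), (du/dtau, dv/dtau) = (-1.404732, -0.130985); Gamma_uuu = -0.298141, Gamma_uuv = 0.000000, Gamma_uvv = -1.260910, Gamma_vuu = 0.788625, Gamma_vuv = 0.000000, Gamma_vvv = 1.210714; k2 = (-1.404732, -0.130985, 0.609947, -1.576945)
  k3: at (u, v) = (0.783056, -0.502914), (du/dtau, dv/dtau) = (-1.404980, -0.127640); Gamma_uuu = -0.301423, Gamma_uuv = 0.000000, Gamma_uvv = -1.268186, Gamma_vuu = 0.791015, Gamma_vuv = 0.000000, Gamma_vvv = 1.220618; k3 = (-1.404980, -0.127640, 0.615661, -1.581325)
  k4: at (u, v) = (0.712795, -0.509129), (du/dtau, dv/dtau) = (-1.373912, -0.206925); Gamma_uuu = -0.305259, Gamma_uuv = 0.000000, Gamma_uvv = -1.261805, Gamma_vuu = 0.784949, Gamma_vuv = 0.000000, Gamma_vvv = 1.177699; k4 = (-1.373912, -0.206925, 0.630245, -1.532123)
  Y <- Y + (h/6)(k1 + 2k2 + 2k3 + k4): u = 0.7128, v = -0.5092, du/dtau = -1.3739, dv/dtau = -0.2070
step 3:
  k1: at (u, v) = (0.712813, -0.509248), (du/dtau, dv/dtau) = (-1.373872, -0.207001); Gamma_uuu = -0.305354, Gamma_uuv = 0.000000, Gamma_uvv = -1.262008, Gamma_vuu = 0.785014, Gamma_vuv = 0.000000, Gamma_vvv = 1.177961; k1 = (-1.373872, -0.207001, 0.630439, -1.532208)
  k2: at (u, v) = (0.644119, -0.519598), (du/dtau, dv/dtau) = (-1.342350, -0.283611); Gamma_uuu = -0.312158, Gamma_uuv = 0.000000, Gamma_uvv = -1.261994, Gamma_vuu = 0.780739, Gamma_vuv = 0.000000, Gamma_vvv = 1.144401; k2 = (-1.342350, -0.283611, 0.663987, -1.498865)
  k3: at (u, v) = (0.645695, -0.523428), (du/dtau, dv/dtau) = (-1.340672, -0.281944); Gamma_uuu = -0.315271, Gamma_uuv = 0.000000, Gamma_uvv = -1.268827, Gamma_vuu = 0.782939, Gamma_vuv = 0.000000, Gamma_vvv = 1.153529; k3 = (-1.340672, -0.281944, 0.667532, -1.498953)
  k4: at (u, v) = (0.578746, -0.537442), (du/dtau, dv/dtau) = (-1.307118, -0.356896); Gamma_uuu = -0.324749, Gamma_uuv = 0.000000, Gamma_uvv = -1.274487, Gamma_vuu = 0.780140, Gamma_vuv = 0.000000, Gamma_vvv = 1.128114; k4 = (-1.307118, -0.356896, 0.717190, -1.476609)
  Y <- Y + (h/6)(k1 + 2k2 + 2k3 + k4): u = 0.5787, v = -0.5375, du/dtau = -1.3070, dv/dtau = -0.3571
step 4:
  k1: at (u, v) = (0.578696, -0.537498), (du/dtau, dv/dtau) = (-1.307027, -0.357075); Gamma_uuu = -0.324792, Gamma_uuv = 0.000000, Gamma_uvv = -1.274567, Gamma_vuu = 0.780161, Gamma_vuv = 0.000000, Gamma_vvv = 1.128187; k1 = (-1.307027, -0.357075, 0.717360, -1.476611)
  k2: at (u, v) = (0.513344, -0.555352), (du/dtau, dv/dtau) = (-1.271159, -0.430906); Gamma_uuu = -0.337111, Gamma_uuv = 0.000000, Gamma_uvv = -1.286269, Gamma_vuu = 0.778855, Gamma_vuv = 0.000000, Gamma_vvv = 1.111014; k2 = (-1.271159, -0.430906, 0.783554, -1.464802)
  k3: at (u, v) = (0.515138, -0.559043), (du/dtau, dv/dtau) = (-1.267849, -0.430315); Gamma_uuu = -0.340187, Gamma_uuv = 0.000000, Gamma_uvv = -1.293105, Gamma_vuu = 0.780958, Gamma_vuv = 0.000000, Gamma_vvv = 1.119845; k3 = (-1.267849, -0.430315, 0.786277, -1.462709)
  k4: at (u, v) = (0.451911, -0.580530), (du/dtau, dv/dtau) = (-1.228399, -0.503346); Gamma_uuu = -0.355297, Gamma_uuv = 0.000000, Gamma_uvv = -1.311002, Gamma_vuu = 0.781011, Gamma_vuv = 0.000000, Gamma_vvv = 1.110597; k4 = (-1.228399, -0.503346, 0.868283, -1.459896)
  Y <- Y + (h/6)(k1 + 2k2 + 2k3 + k4): u = 0.4518, v = -0.5805, du/dtau = -1.2283, dv/dtau = -0.5036


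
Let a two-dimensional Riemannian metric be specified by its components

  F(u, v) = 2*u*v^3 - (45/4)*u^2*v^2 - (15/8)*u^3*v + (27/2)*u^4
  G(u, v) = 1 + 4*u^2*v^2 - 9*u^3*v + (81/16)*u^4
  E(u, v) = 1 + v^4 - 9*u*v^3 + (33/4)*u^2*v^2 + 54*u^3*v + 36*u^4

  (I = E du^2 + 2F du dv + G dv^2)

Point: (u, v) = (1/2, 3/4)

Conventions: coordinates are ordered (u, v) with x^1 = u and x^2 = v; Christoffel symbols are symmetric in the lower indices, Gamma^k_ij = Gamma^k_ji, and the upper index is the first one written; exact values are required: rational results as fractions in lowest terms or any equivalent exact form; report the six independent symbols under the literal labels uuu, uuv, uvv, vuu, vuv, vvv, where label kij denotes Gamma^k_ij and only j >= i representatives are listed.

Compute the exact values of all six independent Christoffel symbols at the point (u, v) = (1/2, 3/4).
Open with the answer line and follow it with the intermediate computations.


Answer: Gamma_uuu = 6300/2029, Gamma_uuv = 504/2029, Gamma_uvv = -672/2029, Gamma_vuu = -450/2029, Gamma_vuv = -36/2029, Gamma_vvv = 48/2029

E = 505/64, F = -63/128, G = 265/256 at the point
E_u = 1575/32, E_v = 63/16, F_u = 27/128, F_v = -177/64, G_u = -9/32, G_v = 3/8
EG - F^2 = 2029/256;  g^inv = (256/2029) * [[265/256, 63/128], [63/128, 505/64]]
first-kind symbols [ij,l] = (1/2)(d_i g_jl + d_j g_il - d_l g_ij): [uu,u] = E_u/2 = 1575/64, [uu,v] = F_u - E_v/2 = -225/128, [uv,u] = E_v/2 = 63/32, [uv,v] = G_u/2 = -9/64, [vv,u] = F_v - G_u/2 = -21/8, [vv,v] = G_v/2 = 3/16
Gamma^u_ij = (G*[ij,u] - F*[ij,v])/(EG - F^2), Gamma^v_ij = (E*[ij,v] - F*[ij,u])/(EG - F^2)


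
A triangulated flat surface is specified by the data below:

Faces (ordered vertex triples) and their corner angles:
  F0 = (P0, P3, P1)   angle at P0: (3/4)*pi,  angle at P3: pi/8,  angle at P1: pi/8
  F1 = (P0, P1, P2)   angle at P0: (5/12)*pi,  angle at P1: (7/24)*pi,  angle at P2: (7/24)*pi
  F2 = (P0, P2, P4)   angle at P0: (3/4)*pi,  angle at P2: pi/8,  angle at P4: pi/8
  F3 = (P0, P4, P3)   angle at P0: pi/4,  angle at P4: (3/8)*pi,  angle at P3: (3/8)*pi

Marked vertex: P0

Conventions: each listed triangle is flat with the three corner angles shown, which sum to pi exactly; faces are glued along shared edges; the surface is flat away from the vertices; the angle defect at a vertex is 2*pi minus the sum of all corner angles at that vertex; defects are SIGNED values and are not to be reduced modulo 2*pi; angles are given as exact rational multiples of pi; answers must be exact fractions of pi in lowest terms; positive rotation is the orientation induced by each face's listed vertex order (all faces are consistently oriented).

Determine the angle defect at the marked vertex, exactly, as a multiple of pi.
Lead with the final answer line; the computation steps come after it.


Answer: defect(P0) = -pi/6

Sum of corner angles at P0: (13/6)*pi
defect = 2*pi - (13/6)*pi


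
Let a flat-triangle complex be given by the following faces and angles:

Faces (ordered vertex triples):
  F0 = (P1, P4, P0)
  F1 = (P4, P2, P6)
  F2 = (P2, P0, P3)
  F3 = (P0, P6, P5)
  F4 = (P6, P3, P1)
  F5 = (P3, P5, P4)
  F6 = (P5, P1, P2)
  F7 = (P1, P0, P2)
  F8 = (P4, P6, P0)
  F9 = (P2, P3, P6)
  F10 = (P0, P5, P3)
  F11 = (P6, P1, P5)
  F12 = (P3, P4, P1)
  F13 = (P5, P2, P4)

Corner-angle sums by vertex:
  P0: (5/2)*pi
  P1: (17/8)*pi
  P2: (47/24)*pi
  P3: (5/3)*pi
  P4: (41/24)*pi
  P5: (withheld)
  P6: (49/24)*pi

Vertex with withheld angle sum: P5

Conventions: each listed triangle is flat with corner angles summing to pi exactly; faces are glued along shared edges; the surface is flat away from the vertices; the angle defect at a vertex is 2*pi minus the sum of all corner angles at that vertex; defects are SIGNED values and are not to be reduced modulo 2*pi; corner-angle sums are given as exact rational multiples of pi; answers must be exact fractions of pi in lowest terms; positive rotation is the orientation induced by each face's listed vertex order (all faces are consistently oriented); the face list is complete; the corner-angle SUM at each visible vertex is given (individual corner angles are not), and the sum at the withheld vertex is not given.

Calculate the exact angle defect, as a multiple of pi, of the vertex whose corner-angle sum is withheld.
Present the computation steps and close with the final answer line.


V = 7, E = 21, F = 14; chi = V - E + F = 0
Gauss-Bonnet: total defect = 2*pi*chi = 0; visible defects sum to 0

Answer: defect(P5) = 0


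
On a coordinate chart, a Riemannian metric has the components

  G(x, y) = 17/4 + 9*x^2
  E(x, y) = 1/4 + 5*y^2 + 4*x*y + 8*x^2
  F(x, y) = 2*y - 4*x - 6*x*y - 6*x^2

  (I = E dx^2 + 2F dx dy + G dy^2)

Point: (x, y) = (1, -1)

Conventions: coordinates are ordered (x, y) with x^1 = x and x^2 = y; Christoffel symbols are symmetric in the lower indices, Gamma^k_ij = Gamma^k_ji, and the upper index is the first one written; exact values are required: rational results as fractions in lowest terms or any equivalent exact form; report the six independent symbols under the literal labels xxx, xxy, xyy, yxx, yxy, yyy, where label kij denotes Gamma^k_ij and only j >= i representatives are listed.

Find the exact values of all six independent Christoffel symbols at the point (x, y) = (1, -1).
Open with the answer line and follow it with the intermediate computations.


Answer: Gamma_xxx = 120/277, Gamma_xxy = 228/1385, Gamma_xyy = -2756/1385, Gamma_yxx = -92/277, Gamma_yxy = 1044/1385, Gamma_yyy = -1248/1385

E = 37/4, F = -6, G = 53/4 at the point
E_x = 12, E_y = -6, F_x = -10, F_y = -4, G_x = 18, G_y = 0
EG - F^2 = 1385/16;  g^inv = (16/1385) * [[53/4, 6], [6, 37/4]]
first-kind symbols [ij,l] = (1/2)(d_i g_jl + d_j g_il - d_l g_ij): [xx,x] = E_x/2 = 6, [xx,y] = F_x - E_y/2 = -7, [xy,x] = E_y/2 = -3, [xy,y] = G_x/2 = 9, [yy,x] = F_y - G_x/2 = -13, [yy,y] = G_y/2 = 0
Gamma^x_ij = (G*[ij,x] - F*[ij,y])/(EG - F^2), Gamma^y_ij = (E*[ij,y] - F*[ij,x])/(EG - F^2)


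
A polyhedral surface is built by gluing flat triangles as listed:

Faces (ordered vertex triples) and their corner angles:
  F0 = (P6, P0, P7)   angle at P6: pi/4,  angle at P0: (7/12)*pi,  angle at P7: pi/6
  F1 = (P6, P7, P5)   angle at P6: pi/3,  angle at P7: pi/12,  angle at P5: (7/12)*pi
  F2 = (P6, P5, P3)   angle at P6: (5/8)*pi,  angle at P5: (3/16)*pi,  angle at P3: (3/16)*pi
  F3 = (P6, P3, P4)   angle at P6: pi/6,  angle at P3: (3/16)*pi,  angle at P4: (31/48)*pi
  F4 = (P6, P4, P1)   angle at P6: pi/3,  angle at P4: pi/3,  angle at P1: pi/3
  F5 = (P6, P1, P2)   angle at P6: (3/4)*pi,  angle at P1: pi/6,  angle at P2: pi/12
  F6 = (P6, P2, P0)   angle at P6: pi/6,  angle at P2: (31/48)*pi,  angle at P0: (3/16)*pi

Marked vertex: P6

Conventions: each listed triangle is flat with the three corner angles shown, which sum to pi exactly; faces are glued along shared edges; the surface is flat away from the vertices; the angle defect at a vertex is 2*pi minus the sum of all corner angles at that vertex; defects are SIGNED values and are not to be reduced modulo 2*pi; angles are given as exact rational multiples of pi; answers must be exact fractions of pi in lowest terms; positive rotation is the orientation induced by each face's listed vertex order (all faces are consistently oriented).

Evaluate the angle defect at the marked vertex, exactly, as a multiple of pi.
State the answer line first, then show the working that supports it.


Answer: defect(P6) = (-5/8)*pi

Sum of corner angles at P6: (21/8)*pi
defect = 2*pi - (21/8)*pi
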